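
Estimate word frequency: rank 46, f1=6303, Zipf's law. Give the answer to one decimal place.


Zipf's law: f(r) = f(1) / r
f(1) = 6303
f(46) = 6303 / 46
= 137.0 occurrences


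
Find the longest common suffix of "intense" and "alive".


Word 1: "intense"
Word 2: "alive"
Comparing from end:
  Pos -1: 'e' == 'e'
  Pos -2: 's' != 'v' (stop)
LCS = "e" (length 1)


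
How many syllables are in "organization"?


Word: "organization"
Syllable breakdown: or-gan-i-za-tion
Counting: 5 parts
= 5 syllables


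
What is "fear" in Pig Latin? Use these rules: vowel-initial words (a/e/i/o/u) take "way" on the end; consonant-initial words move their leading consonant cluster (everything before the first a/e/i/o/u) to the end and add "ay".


Word: "fear"
Starts with consonant(s) → move to end, add 'ay'
Consonant cluster: "f"
Pig Latin = "earfay"


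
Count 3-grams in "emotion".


Word: "emotion" (length 7)
Number of 3-grams = length - 3 + 1 = 7 - 3 + 1
= 5


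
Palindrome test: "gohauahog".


Word: "gohauahog"
Reversed: "gohauahog"
Forward == Backward? gohauahog == gohauahog
Palindrome = Yes


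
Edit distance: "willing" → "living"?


Word 1: "willing" (length 7)
Word 2: "living" (length 6)
One optimal edit sequence (insert/delete/substitute each cost 1):
  1. substitute 'w' -> 'l'  (+1)
  2. keep 'i'
  3. delete 'l'  (+1)
  4. substitute 'l' -> 'v'  (+1)
  5. keep 'i'
  6. keep 'n'
  7. keep 'g'
Total edit operations: 3
Edit distance = 3


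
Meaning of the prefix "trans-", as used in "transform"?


Prefix: trans-
Example: transform = trans- + form
Meaning = across


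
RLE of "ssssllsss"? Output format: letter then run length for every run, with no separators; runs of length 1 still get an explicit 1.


String: "ssssllsss"
Scanning for consecutive runs:
  's' x 4
  'l' x 2
  's' x 3
RLE = "s4l2s3"


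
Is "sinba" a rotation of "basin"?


Word: "basin", Candidate: "sinba"
Method: check if candidate is substring of word+word
"basinbasin" contains "sinba"? Yes
Is rotation = Yes


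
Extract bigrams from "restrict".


Word: "restrict" (length 8)
Number of bigrams = 8 - 2 + 1 = 7
  Position 0: "re"
  Position 1: "es"
  Position 2: "st"
  Position 3: "tr"
  Position 4: "ri"
  Position 5: "ic"
  Position 6: "ct"
Bigrams = "re", "es", "st", "tr", "ri", "ic", "ct"


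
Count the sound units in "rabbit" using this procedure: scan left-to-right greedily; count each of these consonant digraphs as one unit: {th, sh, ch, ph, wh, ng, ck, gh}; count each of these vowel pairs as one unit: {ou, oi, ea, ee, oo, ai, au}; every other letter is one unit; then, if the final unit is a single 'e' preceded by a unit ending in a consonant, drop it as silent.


Word: "rabbit" (6 letters)
Left-to-right scan:
  (1) 'r' (letter)
  (2) 'a' (letter)
  (3) 'b' (letter)
  (4) 'b' (letter)
  (5) 'i' (letter)
  (6) 't' (letter)
Units from scan: 6
Sound units = 6 units


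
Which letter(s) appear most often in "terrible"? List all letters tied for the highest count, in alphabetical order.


Word: "terrible"
Letter counts:
  'b': 1
  'e': 2
  'i': 1
  'l': 1
  'r': 2
  't': 1
Maximum count = 2
Most frequent = 'e', 'r' (2 times each)


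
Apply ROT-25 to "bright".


Word: "bright"
Shift: 25
Each letter → (letter + shift) mod 26:
  'b' (1) + 25 = 0 → 'a'
  'r' (17) + 25 = 16 → 'q'
  'i' (8) + 25 = 7 → 'h'
  'g' (6) + 25 = 5 → 'f'
  'h' (7) + 25 = 6 → 'g'
  't' (19) + 25 = 18 → 's'
Result = "aqhfgs"


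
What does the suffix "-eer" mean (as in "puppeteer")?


Suffix: -eer
Example: puppeteer = puppet + -eer
Meaning = one who is concerned with


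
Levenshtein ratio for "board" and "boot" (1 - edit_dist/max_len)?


Word 1: "board" (length 5)
Word 2: "boot" (length 4)
One optimal edit sequence:
  1. keep 'b'
  2. keep 'o'
  3. delete 'a'  (+1)
  4. substitute 'r' -> 'o'  (+1)
  5. substitute 'd' -> 't'  (+1)
Edit distance = 3
Max length = max(5, 4) = 5
Similarity = 1 - 3/5
= 0.4000


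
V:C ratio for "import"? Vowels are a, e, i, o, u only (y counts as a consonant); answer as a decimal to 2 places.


Word: "import"
Vowels (a,e,i,o,u): 2
Consonants: 4
Ratio = 2/4
= 0.50


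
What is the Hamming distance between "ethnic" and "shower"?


Comparing character by character (same length = 6):
  Pos 0: 'e' vs 's' !=
  Pos 1: 't' vs 'h' !=
  Pos 2: 'h' vs 'o' !=
  Pos 3: 'n' vs 'w' !=
  Pos 4: 'i' vs 'e' !=
  Pos 5: 'c' vs 'r' !=
Hamming distance = 6


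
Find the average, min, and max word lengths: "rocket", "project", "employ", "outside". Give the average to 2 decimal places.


Lengths: "rocket"=6, "project"=7, "employ"=6, "outside"=7
Sum = 26, Count = 4
Average = 26/4 = 6.50
= avg=6.50, min=6, max=7


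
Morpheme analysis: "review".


Word: "review"
Morphemes: re- / view
Each morpheme carries meaning
= 2 morphemes


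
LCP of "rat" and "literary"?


Word 1: "rat"
Word 2: "literary"
Comparing from start:
  Pos 0: 'r' != 'l' (stop)
LCP = "" (length 0)


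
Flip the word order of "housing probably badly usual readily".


Original: "housing probably badly usual readily"
Words (1..n): housing | probably | badly | usual | readily
Reversed (n..1): readily | usual | badly | probably | housing
Result = "readily usual badly probably housing"


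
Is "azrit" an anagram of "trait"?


Word 1: "trait" → sorted: airtt
Word 2: "azrit" → sorted: airtz
Same letters? airtt != airtz
Anagram = No


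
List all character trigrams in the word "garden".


Word: "garden" (length 6)
Number of trigrams = 6 - 3 + 1 = 4
  Position 0: "gar"
  Position 1: "ard"
  Position 2: "rde"
  Position 3: "den"
Trigrams = "gar", "ard", "rde", "den"


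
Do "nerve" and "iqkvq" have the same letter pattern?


Pattern of "nerve": [0, 1, 2, 3, 1]
Pattern of "iqkvq": [0, 1, 2, 3, 1]
Patterns match
Same pattern = Yes


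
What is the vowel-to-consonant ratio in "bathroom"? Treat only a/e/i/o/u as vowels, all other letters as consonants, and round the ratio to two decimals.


Word: "bathroom"
Vowels (a,e,i,o,u): 3
Consonants: 5
Ratio = 3/5
= 0.60


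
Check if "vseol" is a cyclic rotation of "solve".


Word: "solve", Candidate: "vseol"
Method: check if candidate is substring of word+word
"solvesolve" contains "vseol"? No
Is rotation = No


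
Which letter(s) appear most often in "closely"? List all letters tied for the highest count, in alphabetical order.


Word: "closely"
Letter counts:
  'c': 1
  'e': 1
  'l': 2
  'o': 1
  's': 1
  'y': 1
Maximum count = 2
Most frequent = 'l' (2 times each)


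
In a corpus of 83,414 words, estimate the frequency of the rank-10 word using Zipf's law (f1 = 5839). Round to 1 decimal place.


Zipf's law: f(r) = f(1) / r
f(1) = 5839
f(10) = 5839 / 10
= 583.9 occurrences


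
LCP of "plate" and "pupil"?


Word 1: "plate"
Word 2: "pupil"
Comparing from start:
  Pos 0: 'p' == 'p'
  Pos 1: 'l' != 'u' (stop)
LCP = "p" (length 1)


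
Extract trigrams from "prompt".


Word: "prompt" (length 6)
Number of trigrams = 6 - 3 + 1 = 4
  Position 0: "pro"
  Position 1: "rom"
  Position 2: "omp"
  Position 3: "mpt"
Trigrams = "pro", "rom", "omp", "mpt"


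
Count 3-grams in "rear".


Word: "rear" (length 4)
Number of 3-grams = length - 3 + 1 = 4 - 3 + 1
= 2


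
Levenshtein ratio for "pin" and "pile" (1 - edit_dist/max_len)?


Word 1: "pin" (length 3)
Word 2: "pile" (length 4)
One optimal edit sequence:
  1. keep 'p'
  2. keep 'i'
  3. insert 'l'  (+1)
  4. substitute 'n' -> 'e'  (+1)
Edit distance = 2
Max length = max(3, 4) = 4
Similarity = 1 - 2/4
= 0.5000


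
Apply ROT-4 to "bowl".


Word: "bowl"
Shift: 4
Each letter → (letter + shift) mod 26:
  'b' (1) + 4 = 5 → 'f'
  'o' (14) + 4 = 18 → 's'
  'w' (22) + 4 = 0 → 'a'
  'l' (11) + 4 = 15 → 'p'
Result = "fsap"


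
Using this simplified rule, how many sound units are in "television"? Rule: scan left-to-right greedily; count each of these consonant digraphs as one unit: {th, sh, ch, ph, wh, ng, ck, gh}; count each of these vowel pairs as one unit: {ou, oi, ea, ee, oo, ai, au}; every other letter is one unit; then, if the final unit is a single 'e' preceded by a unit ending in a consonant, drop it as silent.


Word: "television" (10 letters)
Left-to-right scan:
  1. 't' (letter)
  2. 'e' (letter)
  3. 'l' (letter)
  4. 'e' (letter)
  5. 'v' (letter)
  6. 'i' (letter)
  7. 's' (letter)
  8. 'i' (letter)
  9. 'o' (letter)
  10. 'n' (letter)
Units from scan: 10
Sound units = 10 units


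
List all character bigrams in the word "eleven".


Word: "eleven" (length 6)
Number of bigrams = 6 - 2 + 1 = 5
  Position 0: "el"
  Position 1: "le"
  Position 2: "ev"
  Position 3: "ve"
  Position 4: "en"
Bigrams = "el", "le", "ev", "ve", "en"


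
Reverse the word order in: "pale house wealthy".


Original: "pale house wealthy"
Words (1..n): pale | house | wealthy
Reversed (n..1): wealthy | house | pale
Result = "wealthy house pale"


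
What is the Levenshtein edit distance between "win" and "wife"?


Word 1: "win" (length 3)
Word 2: "wife" (length 4)
One optimal edit sequence (insert/delete/substitute each cost 1):
  1. keep 'w'
  2. keep 'i'
  3. insert 'f'  (+1)
  4. substitute 'n' -> 'e'  (+1)
Total edit operations: 2
Edit distance = 2


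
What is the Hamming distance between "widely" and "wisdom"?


Comparing character by character (same length = 6):
  Pos 0: 'w' vs 'w' =
  Pos 1: 'i' vs 'i' =
  Pos 2: 'd' vs 's' !=
  Pos 3: 'e' vs 'd' !=
  Pos 4: 'l' vs 'o' !=
  Pos 5: 'y' vs 'm' !=
Hamming distance = 4


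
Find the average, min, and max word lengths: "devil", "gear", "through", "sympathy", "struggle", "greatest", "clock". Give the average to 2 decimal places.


Lengths: "devil"=5, "gear"=4, "through"=7, "sympathy"=8, "struggle"=8, "greatest"=8, "clock"=5
Sum = 45, Count = 7
Average = 45/7 = 6.43
= avg=6.43, min=4, max=8


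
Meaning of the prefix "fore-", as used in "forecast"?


Prefix: fore-
Example: forecast = fore- + cast
Meaning = before


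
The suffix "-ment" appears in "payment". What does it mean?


Suffix: -ment
Example: payment = pay + -ment
Meaning = result of action


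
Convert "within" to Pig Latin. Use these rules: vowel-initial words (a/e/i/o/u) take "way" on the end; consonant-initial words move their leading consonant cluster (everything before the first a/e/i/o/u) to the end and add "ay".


Word: "within"
Starts with consonant(s) → move to end, add 'ay'
Consonant cluster: "w"
Pig Latin = "ithinway"


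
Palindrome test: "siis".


Word: "siis"
Reversed: "siis"
Forward == Backward? siis == siis
Palindrome = Yes


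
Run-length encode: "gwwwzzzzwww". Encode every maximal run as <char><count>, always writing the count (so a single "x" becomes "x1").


String: "gwwwzzzzwww"
Scanning for consecutive runs:
  'g' x 1
  'w' x 3
  'z' x 4
  'w' x 3
RLE = "g1w3z4w3"


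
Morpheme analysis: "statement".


Word: "statement"
Morphemes: state / -ment
Each morpheme carries meaning
= 2 morphemes


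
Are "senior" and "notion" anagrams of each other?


Word 1: "senior" → sorted: einors
Word 2: "notion" → sorted: innoot
Same letters? einors != innoot
Anagram = No


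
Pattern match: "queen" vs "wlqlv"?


Pattern of "queen": [0, 1, 2, 2, 3]
Pattern of "wlqlv": [0, 1, 2, 1, 3]
Patterns do not match
Same pattern = No


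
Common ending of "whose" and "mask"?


Word 1: "whose"
Word 2: "mask"
Comparing from end:
  Pos -1: 'e' != 'k' (stop)
LCS = "" (length 0)


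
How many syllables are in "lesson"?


Word: "lesson"
Syllable breakdown: les-son
Counting: 2 parts
= 2 syllables


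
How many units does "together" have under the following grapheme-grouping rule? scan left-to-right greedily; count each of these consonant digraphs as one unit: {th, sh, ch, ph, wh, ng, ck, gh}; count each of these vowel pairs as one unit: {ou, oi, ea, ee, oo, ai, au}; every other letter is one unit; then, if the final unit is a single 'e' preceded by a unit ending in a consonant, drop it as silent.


Word: "together" (8 letters)
Left-to-right scan:
  [1] 't' (letter)
  [2] 'o' (letter)
  [3] 'g' (letter)
  [4] 'e' (letter)
  [5] 'th' (digraph)
  [6] 'e' (letter)
  [7] 'r' (letter)
Units from scan: 7
Sound units = 7 units


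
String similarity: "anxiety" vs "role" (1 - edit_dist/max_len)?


Word 1: "anxiety" (length 7)
Word 2: "role" (length 4)
One optimal edit sequence:
  1. delete 'a'  (+1)
  2. substitute 'n' -> 'r'  (+1)
  3. substitute 'x' -> 'o'  (+1)
  4. substitute 'i' -> 'l'  (+1)
  5. keep 'e'
  6. delete 't'  (+1)
  7. delete 'y'  (+1)
Edit distance = 6
Max length = max(7, 4) = 7
Similarity = 1 - 6/7
= 0.1429


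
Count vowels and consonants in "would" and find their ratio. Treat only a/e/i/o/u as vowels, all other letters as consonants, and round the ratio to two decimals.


Word: "would"
Vowels (a,e,i,o,u): 2
Consonants: 3
Ratio = 2/3
= 0.67


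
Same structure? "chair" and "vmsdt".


Pattern of "chair": [0, 1, 2, 3, 4]
Pattern of "vmsdt": [0, 1, 2, 3, 4]
Patterns match
Same pattern = Yes


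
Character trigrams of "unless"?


Word: "unless" (length 6)
Number of trigrams = 6 - 3 + 1 = 4
  Position 0: "unl"
  Position 1: "nle"
  Position 2: "les"
  Position 3: "ess"
Trigrams = "unl", "nle", "les", "ess"


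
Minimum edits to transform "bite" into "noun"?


Word 1: "bite" (length 4)
Word 2: "noun" (length 4)
One optimal edit sequence (insert/delete/substitute each cost 1):
  1. substitute 'b' -> 'n'  (+1)
  2. substitute 'i' -> 'o'  (+1)
  3. substitute 't' -> 'u'  (+1)
  4. substitute 'e' -> 'n'  (+1)
Total edit operations: 4
Edit distance = 4


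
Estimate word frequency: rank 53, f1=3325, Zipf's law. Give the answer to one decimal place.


Zipf's law: f(r) = f(1) / r
f(1) = 3325
f(53) = 3325 / 53
= 62.7 occurrences


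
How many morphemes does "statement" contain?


Word: "statement"
Morphemes: state / -ment
Each morpheme carries meaning
= 2 morphemes


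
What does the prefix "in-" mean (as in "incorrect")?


Prefix: in-
Example: incorrect = in- + correct
Meaning = not / into


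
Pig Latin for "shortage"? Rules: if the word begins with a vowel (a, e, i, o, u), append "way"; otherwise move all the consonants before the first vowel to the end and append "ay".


Word: "shortage"
Starts with consonant(s) → move to end, add 'ay'
Consonant cluster: "sh"
Pig Latin = "ortageshay"


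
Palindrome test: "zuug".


Word: "zuug"
Reversed: "guuz"
Forward == Backward? zuug != guuz
Palindrome = No


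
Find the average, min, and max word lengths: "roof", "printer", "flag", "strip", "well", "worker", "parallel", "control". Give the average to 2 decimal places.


Lengths: "roof"=4, "printer"=7, "flag"=4, "strip"=5, "well"=4, "worker"=6, "parallel"=8, "control"=7
Sum = 45, Count = 8
Average = 45/8 = 5.63
= avg=5.63, min=4, max=8


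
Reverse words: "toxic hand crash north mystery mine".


Original: "toxic hand crash north mystery mine"
Words (1..n): toxic | hand | crash | north | mystery | mine
Reversed (n..1): mine | mystery | north | crash | hand | toxic
Result = "mine mystery north crash hand toxic"


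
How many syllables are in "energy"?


Word: "energy"
Syllable breakdown: en / er / gy
Counting: 3 parts
= 3 syllables


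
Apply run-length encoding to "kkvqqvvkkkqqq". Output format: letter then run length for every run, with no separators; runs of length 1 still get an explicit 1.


String: "kkvqqvvkkkqqq"
Scanning for consecutive runs:
  'k' x 2
  'v' x 1
  'q' x 2
  'v' x 2
  'k' x 3
  'q' x 3
RLE = "k2v1q2v2k3q3"


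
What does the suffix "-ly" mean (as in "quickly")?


Suffix: -ly
As in: quickly -> quick + -ly
Meaning = in a manner


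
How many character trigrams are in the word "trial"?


Word: "trial" (length 5)
Number of 3-grams = length - 3 + 1 = 5 - 3 + 1
= 3


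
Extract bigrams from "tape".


Word: "tape" (length 4)
Number of bigrams = 4 - 2 + 1 = 3
  Position 0: "ta"
  Position 1: "ap"
  Position 2: "pe"
Bigrams = "ta", "ap", "pe"


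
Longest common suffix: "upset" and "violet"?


Word 1: "upset"
Word 2: "violet"
Comparing from end:
  Pos -1: 't' == 't'
  Pos -2: 'e' == 'e'
  Pos -3: 's' != 'l' (stop)
LCS = "et" (length 2)


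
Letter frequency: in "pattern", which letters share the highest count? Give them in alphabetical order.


Word: "pattern"
Letter counts:
  'a': 1
  'e': 1
  'n': 1
  'p': 1
  'r': 1
  't': 2
Maximum count = 2
Most frequent = 't' (2 times each)


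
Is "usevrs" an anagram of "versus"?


Word 1: "versus" → sorted: erssuv
Word 2: "usevrs" → sorted: erssuv
Same letters? erssuv == erssuv
Anagram = Yes


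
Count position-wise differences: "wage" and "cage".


Comparing character by character (same length = 4):
  Pos 0: 'w' vs 'c' !=
  Pos 1: 'a' vs 'a' =
  Pos 2: 'g' vs 'g' =
  Pos 3: 'e' vs 'e' =
Hamming distance = 1


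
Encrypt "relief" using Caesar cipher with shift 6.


Word: "relief"
Shift: 6
Each letter → (letter + shift) mod 26:
  'r' (17) + 6 = 23 → 'x'
  'e' (4) + 6 = 10 → 'k'
  'l' (11) + 6 = 17 → 'r'
  'i' (8) + 6 = 14 → 'o'
  'e' (4) + 6 = 10 → 'k'
  'f' (5) + 6 = 11 → 'l'
Result = "xkrokl"


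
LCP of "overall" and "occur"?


Word 1: "overall"
Word 2: "occur"
Comparing from start:
  Pos 0: 'o' == 'o'
  Pos 1: 'v' != 'c' (stop)
LCP = "o" (length 1)


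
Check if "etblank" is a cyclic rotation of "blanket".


Word: "blanket", Candidate: "etblank"
Method: check if candidate is substring of word+word
"blanketblanket" contains "etblank"? Yes
Is rotation = Yes


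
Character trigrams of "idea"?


Word: "idea" (length 4)
Number of trigrams = 4 - 3 + 1 = 2
  Position 0: "ide"
  Position 1: "dea"
Trigrams = "ide", "dea"


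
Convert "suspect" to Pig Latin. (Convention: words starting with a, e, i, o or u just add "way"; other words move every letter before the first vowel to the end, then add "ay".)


Word: "suspect"
Starts with consonant(s) → move to end, add 'ay'
Consonant cluster: "s"
Pig Latin = "uspectsay"


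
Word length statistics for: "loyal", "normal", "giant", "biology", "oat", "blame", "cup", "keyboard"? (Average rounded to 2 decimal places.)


Lengths: "loyal"=5, "normal"=6, "giant"=5, "biology"=7, "oat"=3, "blame"=5, "cup"=3, "keyboard"=8
Sum = 42, Count = 8
Average = 42/8 = 5.25
= avg=5.25, min=3, max=8


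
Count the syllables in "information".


Word: "information"
Syllable breakdown: in / for / ma / tion
Counting: 4 parts
= 4 syllables


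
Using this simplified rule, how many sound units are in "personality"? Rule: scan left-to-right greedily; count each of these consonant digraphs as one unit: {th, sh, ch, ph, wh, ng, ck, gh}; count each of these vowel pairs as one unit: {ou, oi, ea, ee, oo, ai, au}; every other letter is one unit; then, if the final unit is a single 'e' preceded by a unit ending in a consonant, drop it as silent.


Word: "personality" (11 letters)
Left-to-right scan:
  1. 'p' (letter)
  2. 'e' (letter)
  3. 'r' (letter)
  4. 's' (letter)
  5. 'o' (letter)
  6. 'n' (letter)
  7. 'a' (letter)
  8. 'l' (letter)
  9. 'i' (letter)
  10. 't' (letter)
  11. 'y' (letter)
Units from scan: 11
Sound units = 11 units


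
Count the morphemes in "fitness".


Word: "fitness"
Morphemes: fit / -ness
Each morpheme carries meaning
= 2 morphemes


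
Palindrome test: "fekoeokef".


Word: "fekoeokef"
Reversed: "fekoeokef"
Forward == Backward? fekoeokef == fekoeokef
Palindrome = Yes


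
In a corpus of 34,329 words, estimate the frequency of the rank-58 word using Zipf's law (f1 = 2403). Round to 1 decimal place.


Zipf's law: f(r) = f(1) / r
f(1) = 2403
f(58) = 2403 / 58
= 41.4 occurrences


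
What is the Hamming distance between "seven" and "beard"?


Comparing character by character (same length = 5):
  Pos 0: 's' vs 'b' !=
  Pos 1: 'e' vs 'e' =
  Pos 2: 'v' vs 'a' !=
  Pos 3: 'e' vs 'r' !=
  Pos 4: 'n' vs 'd' !=
Hamming distance = 4


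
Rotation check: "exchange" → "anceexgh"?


Word: "exchange", Candidate: "anceexgh"
Method: check if candidate is substring of word+word
"exchangeexchange" contains "anceexgh"? No
Is rotation = No


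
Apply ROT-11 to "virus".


Word: "virus"
Shift: 11
Each letter → (letter + shift) mod 26:
  'v' (21) + 11 = 6 → 'g'
  'i' (8) + 11 = 19 → 't'
  'r' (17) + 11 = 2 → 'c'
  'u' (20) + 11 = 5 → 'f'
  's' (18) + 11 = 3 → 'd'
Result = "gtcfd"


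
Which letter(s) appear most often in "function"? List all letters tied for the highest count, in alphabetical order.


Word: "function"
Letter counts:
  'c': 1
  'f': 1
  'i': 1
  'n': 2
  'o': 1
  't': 1
  'u': 1
Maximum count = 2
Most frequent = 'n' (2 times each)


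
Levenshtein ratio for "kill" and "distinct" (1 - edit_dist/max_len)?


Word 1: "kill" (length 4)
Word 2: "distinct" (length 8)
One optimal edit sequence:
  1. insert 'd'  (+1)
  2. insert 'i'  (+1)
  3. insert 's'  (+1)
  4. substitute 'k' -> 't'  (+1)
  5. keep 'i'
  6. insert 'n'  (+1)
  7. substitute 'l' -> 'c'  (+1)
  8. substitute 'l' -> 't'  (+1)
Edit distance = 7
Max length = max(4, 8) = 8
Similarity = 1 - 7/8
= 0.1250


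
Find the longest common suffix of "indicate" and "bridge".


Word 1: "indicate"
Word 2: "bridge"
Comparing from end:
  Pos -1: 'e' == 'e'
  Pos -2: 't' != 'g' (stop)
LCS = "e" (length 1)


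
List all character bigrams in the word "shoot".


Word: "shoot" (length 5)
Number of bigrams = 5 - 2 + 1 = 4
  Position 0: "sh"
  Position 1: "ho"
  Position 2: "oo"
  Position 3: "ot"
Bigrams = "sh", "ho", "oo", "ot"


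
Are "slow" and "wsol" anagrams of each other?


Word 1: "slow" → sorted: losw
Word 2: "wsol" → sorted: losw
Same letters? losw == losw
Anagram = Yes


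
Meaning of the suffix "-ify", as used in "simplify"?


Suffix: -ify
Example: simplify (simple + -ify, with a spelling change)
Meaning = to make


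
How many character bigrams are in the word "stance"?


Word: "stance" (length 6)
Number of 2-grams = length - 2 + 1 = 6 - 2 + 1
= 5


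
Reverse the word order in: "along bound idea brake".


Original: "along bound idea brake"
Words (1..n): along | bound | idea | brake
Reversed (n..1): brake | idea | bound | along
Result = "brake idea bound along"


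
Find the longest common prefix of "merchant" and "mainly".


Word 1: "merchant"
Word 2: "mainly"
Comparing from start:
  Pos 0: 'm' == 'm'
  Pos 1: 'e' != 'a' (stop)
LCP = "m" (length 1)


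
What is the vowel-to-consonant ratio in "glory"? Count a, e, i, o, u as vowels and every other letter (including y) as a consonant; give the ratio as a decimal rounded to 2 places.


Word: "glory"
Vowels (a,e,i,o,u): 1
Consonants: 4
Ratio = 1/4
= 0.25


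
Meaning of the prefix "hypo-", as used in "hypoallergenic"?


Prefix: hypo-
As in: hypoallergenic -> hypo- + allergenic
Meaning = under / below normal


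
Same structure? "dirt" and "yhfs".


Pattern of "dirt": [0, 1, 2, 3]
Pattern of "yhfs": [0, 1, 2, 3]
Patterns match
Same pattern = Yes


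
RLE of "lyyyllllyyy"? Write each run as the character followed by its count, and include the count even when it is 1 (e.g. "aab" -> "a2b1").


String: "lyyyllllyyy"
Scanning for consecutive runs:
  'l' x 1
  'y' x 3
  'l' x 4
  'y' x 3
RLE = "l1y3l4y3"


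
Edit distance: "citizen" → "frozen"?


Word 1: "citizen" (length 7)
Word 2: "frozen" (length 6)
One optimal edit sequence (insert/delete/substitute each cost 1):
  1. delete 'c'  (+1)
  2. substitute 'i' -> 'f'  (+1)
  3. substitute 't' -> 'r'  (+1)
  4. substitute 'i' -> 'o'  (+1)
  5. keep 'z'
  6. keep 'e'
  7. keep 'n'
Total edit operations: 4
Edit distance = 4


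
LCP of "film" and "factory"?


Word 1: "film"
Word 2: "factory"
Comparing from start:
  Pos 0: 'f' == 'f'
  Pos 1: 'i' != 'a' (stop)
LCP = "f" (length 1)


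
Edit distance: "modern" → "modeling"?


Word 1: "modern" (length 6)
Word 2: "modeling" (length 8)
One optimal edit sequence (insert/delete/substitute each cost 1):
  1. keep 'm'
  2. keep 'o'
  3. keep 'd'
  4. keep 'e'
  5. insert 'l'  (+1)
  6. substitute 'r' -> 'i'  (+1)
  7. keep 'n'
  8. insert 'g'  (+1)
Total edit operations: 3
Edit distance = 3


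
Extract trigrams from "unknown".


Word: "unknown" (length 7)
Number of trigrams = 7 - 3 + 1 = 5
  Position 0: "unk"
  Position 1: "nkn"
  Position 2: "kno"
  Position 3: "now"
  Position 4: "own"
Trigrams = "unk", "nkn", "kno", "now", "own"


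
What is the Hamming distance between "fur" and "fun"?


Comparing character by character (same length = 3):
  Pos 0: 'f' vs 'f' =
  Pos 1: 'u' vs 'u' =
  Pos 2: 'r' vs 'n' !=
Hamming distance = 1


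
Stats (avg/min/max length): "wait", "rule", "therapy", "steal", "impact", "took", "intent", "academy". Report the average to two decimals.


Lengths: "wait"=4, "rule"=4, "therapy"=7, "steal"=5, "impact"=6, "took"=4, "intent"=6, "academy"=7
Sum = 43, Count = 8
Average = 43/8 = 5.38
= avg=5.38, min=4, max=7


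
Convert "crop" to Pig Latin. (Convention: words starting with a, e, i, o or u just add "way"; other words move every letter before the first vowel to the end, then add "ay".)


Word: "crop"
Starts with consonant(s) → move to end, add 'ay'
Consonant cluster: "cr"
Pig Latin = "opcray"


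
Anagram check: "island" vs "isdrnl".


Word 1: "island" → sorted: adilns
Word 2: "isdrnl" → sorted: dilnrs
Same letters? adilns != dilnrs
Anagram = No


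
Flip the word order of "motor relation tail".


Original: "motor relation tail"
Words (1..n): motor | relation | tail
Reversed (n..1): tail | relation | motor
Result = "tail relation motor"


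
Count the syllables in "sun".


Word: "sun"
Syllable breakdown: sun
Counting: 1 part
= 1 syllable


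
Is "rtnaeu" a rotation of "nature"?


Word: "nature", Candidate: "rtnaeu"
Method: check if candidate is substring of word+word
"naturenature" contains "rtnaeu"? No
Is rotation = No


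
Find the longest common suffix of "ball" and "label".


Word 1: "ball"
Word 2: "label"
Comparing from end:
  Pos -1: 'l' == 'l'
  Pos -2: 'l' != 'e' (stop)
LCS = "l" (length 1)


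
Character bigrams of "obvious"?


Word: "obvious" (length 7)
Number of bigrams = 7 - 2 + 1 = 6
  Position 0: "ob"
  Position 1: "bv"
  Position 2: "vi"
  Position 3: "io"
  Position 4: "ou"
  Position 5: "us"
Bigrams = "ob", "bv", "vi", "io", "ou", "us"


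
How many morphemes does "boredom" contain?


Word: "boredom"
Morphemes: bore + -dom
Each morpheme carries meaning
= 2 morphemes


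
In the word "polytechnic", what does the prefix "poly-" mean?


Prefix: poly-
As in: polytechnic -> poly- + technic
Meaning = many


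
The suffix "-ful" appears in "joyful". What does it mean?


Suffix: -ful
As in: joyful -> joy + -ful
Meaning = full of


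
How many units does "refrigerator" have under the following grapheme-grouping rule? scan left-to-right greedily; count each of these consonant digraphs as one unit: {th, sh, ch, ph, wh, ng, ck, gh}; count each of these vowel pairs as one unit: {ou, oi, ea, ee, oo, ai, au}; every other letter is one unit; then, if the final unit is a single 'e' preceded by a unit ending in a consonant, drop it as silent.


Word: "refrigerator" (12 letters)
Left-to-right scan:
  [1] 'r' (letter)
  [2] 'e' (letter)
  [3] 'f' (letter)
  [4] 'r' (letter)
  [5] 'i' (letter)
  [6] 'g' (letter)
  [7] 'e' (letter)
  [8] 'r' (letter)
  [9] 'a' (letter)
  [10] 't' (letter)
  [11] 'o' (letter)
  [12] 'r' (letter)
Units from scan: 12
Sound units = 12 units


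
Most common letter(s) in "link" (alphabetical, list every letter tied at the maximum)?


Word: "link"
Letter counts:
  'i': 1
  'k': 1
  'l': 1
  'n': 1
Maximum count = 1
Most frequent = 'i', 'k', 'l', 'n' (1 time each)


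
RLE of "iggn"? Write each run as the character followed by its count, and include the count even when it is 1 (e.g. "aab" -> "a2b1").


String: "iggn"
Scanning for consecutive runs:
  'i' x 1
  'g' x 2
  'n' x 1
RLE = "i1g2n1"


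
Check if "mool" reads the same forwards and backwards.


Word: "mool"
Reversed: "loom"
Forward == Backward? mool != loom
Palindrome = No


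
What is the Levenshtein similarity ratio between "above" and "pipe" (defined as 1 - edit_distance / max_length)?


Word 1: "above" (length 5)
Word 2: "pipe" (length 4)
One optimal edit sequence:
  1. delete 'a'  (+1)
  2. substitute 'b' -> 'p'  (+1)
  3. substitute 'o' -> 'i'  (+1)
  4. substitute 'v' -> 'p'  (+1)
  5. keep 'e'
Edit distance = 4
Max length = max(5, 4) = 5
Similarity = 1 - 4/5
= 0.2000


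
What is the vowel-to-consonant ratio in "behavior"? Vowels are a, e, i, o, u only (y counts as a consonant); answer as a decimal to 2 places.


Word: "behavior"
Vowels (a,e,i,o,u): 4
Consonants: 4
Ratio = 4/4
= 1.00


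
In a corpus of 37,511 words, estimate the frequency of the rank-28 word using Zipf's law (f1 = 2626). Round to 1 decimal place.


Zipf's law: f(r) = f(1) / r
f(1) = 2626
f(28) = 2626 / 28
= 93.8 occurrences


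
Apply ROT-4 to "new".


Word: "new"
Shift: 4
Each letter → (letter + shift) mod 26:
  'n' (13) + 4 = 17 → 'r'
  'e' (4) + 4 = 8 → 'i'
  'w' (22) + 4 = 0 → 'a'
Result = "ria"


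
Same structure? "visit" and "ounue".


Pattern of "visit": [0, 1, 2, 1, 3]
Pattern of "ounue": [0, 1, 2, 1, 3]
Patterns match
Same pattern = Yes


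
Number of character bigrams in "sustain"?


Word: "sustain" (length 7)
Number of 2-grams = length - 2 + 1 = 7 - 2 + 1
= 6


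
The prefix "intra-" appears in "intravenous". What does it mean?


Prefix: intra-
Example: intravenous = intra- + venous
Meaning = within


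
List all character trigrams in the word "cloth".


Word: "cloth" (length 5)
Number of trigrams = 5 - 3 + 1 = 3
  Position 0: "clo"
  Position 1: "lot"
  Position 2: "oth"
Trigrams = "clo", "lot", "oth"


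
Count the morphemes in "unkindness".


Word: "unkindness"
Morphemes: un- | kind | -ness
Each morpheme carries meaning
= 3 morphemes


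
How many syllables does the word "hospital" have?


Word: "hospital"
Syllable breakdown: hos · pi · tal
Counting: 3 parts
= 3 syllables


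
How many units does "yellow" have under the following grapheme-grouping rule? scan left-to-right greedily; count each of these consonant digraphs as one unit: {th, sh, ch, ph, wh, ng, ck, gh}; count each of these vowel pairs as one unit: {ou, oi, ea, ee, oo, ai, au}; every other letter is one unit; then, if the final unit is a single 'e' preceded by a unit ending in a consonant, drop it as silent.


Word: "yellow" (6 letters)
Left-to-right scan:
  1. 'y' (letter)
  2. 'e' (letter)
  3. 'l' (letter)
  4. 'l' (letter)
  5. 'o' (letter)
  6. 'w' (letter)
Units from scan: 6
Sound units = 6 units


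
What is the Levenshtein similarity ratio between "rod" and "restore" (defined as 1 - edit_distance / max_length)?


Word 1: "rod" (length 3)
Word 2: "restore" (length 7)
One optimal edit sequence:
  1. keep 'r'
  2. insert 'e'  (+1)
  3. insert 's'  (+1)
  4. insert 't'  (+1)
  5. keep 'o'
  6. insert 'r'  (+1)
  7. substitute 'd' -> 'e'  (+1)
Edit distance = 5
Max length = max(3, 7) = 7
Similarity = 1 - 5/7
= 0.2857


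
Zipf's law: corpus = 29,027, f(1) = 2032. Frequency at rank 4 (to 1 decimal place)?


Zipf's law: f(r) = f(1) / r
f(1) = 2032
f(4) = 2032 / 4
= 508.0 occurrences


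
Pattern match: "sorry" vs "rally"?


Pattern of "sorry": [0, 1, 2, 2, 3]
Pattern of "rally": [0, 1, 2, 2, 3]
Patterns match
Same pattern = Yes


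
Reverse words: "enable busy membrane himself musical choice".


Original: "enable busy membrane himself musical choice"
Words (1..n): enable | busy | membrane | himself | musical | choice
Reversed (n..1): choice | musical | himself | membrane | busy | enable
Result = "choice musical himself membrane busy enable"


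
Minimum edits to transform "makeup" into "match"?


Word 1: "makeup" (length 6)
Word 2: "match" (length 5)
One optimal edit sequence (insert/delete/substitute each cost 1):
  1. keep 'm'
  2. keep 'a'
  3. delete 'k'  (+1)
  4. substitute 'e' -> 't'  (+1)
  5. substitute 'u' -> 'c'  (+1)
  6. substitute 'p' -> 'h'  (+1)
Total edit operations: 4
Edit distance = 4


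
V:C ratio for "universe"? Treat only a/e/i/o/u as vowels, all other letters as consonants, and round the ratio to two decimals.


Word: "universe"
Vowels (a,e,i,o,u): 4
Consonants: 4
Ratio = 4/4
= 1.00


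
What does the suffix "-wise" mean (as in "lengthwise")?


Suffix: -wise
Example: lengthwise = length + -wise
Meaning = in the manner of


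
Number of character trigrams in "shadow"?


Word: "shadow" (length 6)
Number of 3-grams = length - 3 + 1 = 6 - 3 + 1
= 4


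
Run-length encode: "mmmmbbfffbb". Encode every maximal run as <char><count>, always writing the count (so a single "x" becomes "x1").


String: "mmmmbbfffbb"
Scanning for consecutive runs:
  'm' x 4
  'b' x 2
  'f' x 3
  'b' x 2
RLE = "m4b2f3b2"


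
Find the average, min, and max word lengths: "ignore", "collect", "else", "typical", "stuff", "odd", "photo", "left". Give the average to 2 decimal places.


Lengths: "ignore"=6, "collect"=7, "else"=4, "typical"=7, "stuff"=5, "odd"=3, "photo"=5, "left"=4
Sum = 41, Count = 8
Average = 41/8 = 5.13
= avg=5.13, min=3, max=7


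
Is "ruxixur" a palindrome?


Word: "ruxixur"
Reversed: "ruxixur"
Forward == Backward? ruxixur == ruxixur
Palindrome = Yes


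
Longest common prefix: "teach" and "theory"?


Word 1: "teach"
Word 2: "theory"
Comparing from start:
  Pos 0: 't' == 't'
  Pos 1: 'e' != 'h' (stop)
LCP = "t" (length 1)


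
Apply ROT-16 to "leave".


Word: "leave"
Shift: 16
Each letter → (letter + shift) mod 26:
  'l' (11) + 16 = 1 → 'b'
  'e' (4) + 16 = 20 → 'u'
  'a' (0) + 16 = 16 → 'q'
  'v' (21) + 16 = 11 → 'l'
  'e' (4) + 16 = 20 → 'u'
Result = "buqlu"


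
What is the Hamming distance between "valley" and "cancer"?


Comparing character by character (same length = 6):
  Pos 0: 'v' vs 'c' !=
  Pos 1: 'a' vs 'a' =
  Pos 2: 'l' vs 'n' !=
  Pos 3: 'l' vs 'c' !=
  Pos 4: 'e' vs 'e' =
  Pos 5: 'y' vs 'r' !=
Hamming distance = 4


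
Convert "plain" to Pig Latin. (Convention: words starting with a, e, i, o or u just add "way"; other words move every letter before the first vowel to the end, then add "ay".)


Word: "plain"
Starts with consonant(s) → move to end, add 'ay'
Consonant cluster: "pl"
Pig Latin = "ainplay"


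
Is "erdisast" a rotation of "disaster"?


Word: "disaster", Candidate: "erdisast"
Method: check if candidate is substring of word+word
"disasterdisaster" contains "erdisast"? Yes
Is rotation = Yes


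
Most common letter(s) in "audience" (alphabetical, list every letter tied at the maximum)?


Word: "audience"
Letter counts:
  'a': 1
  'c': 1
  'd': 1
  'e': 2
  'i': 1
  'n': 1
  'u': 1
Maximum count = 2
Most frequent = 'e' (2 times each)


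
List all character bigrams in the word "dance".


Word: "dance" (length 5)
Number of bigrams = 5 - 2 + 1 = 4
  Position 0: "da"
  Position 1: "an"
  Position 2: "nc"
  Position 3: "ce"
Bigrams = "da", "an", "nc", "ce"


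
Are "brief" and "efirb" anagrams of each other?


Word 1: "brief" → sorted: befir
Word 2: "efirb" → sorted: befir
Same letters? befir == befir
Anagram = Yes


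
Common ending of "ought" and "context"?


Word 1: "ought"
Word 2: "context"
Comparing from end:
  Pos -1: 't' == 't'
  Pos -2: 'h' != 'x' (stop)
LCS = "t" (length 1)


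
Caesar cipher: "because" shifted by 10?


Word: "because"
Shift: 10
Each letter → (letter + shift) mod 26:
  'b' (1) + 10 = 11 → 'l'
  'e' (4) + 10 = 14 → 'o'
  'c' (2) + 10 = 12 → 'm'
  'a' (0) + 10 = 10 → 'k'
  'u' (20) + 10 = 4 → 'e'
  's' (18) + 10 = 2 → 'c'
  'e' (4) + 10 = 14 → 'o'
Result = "lomkeco"


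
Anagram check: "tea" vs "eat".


Word 1: "tea" → sorted: aet
Word 2: "eat" → sorted: aet
Same letters? aet == aet
Anagram = Yes


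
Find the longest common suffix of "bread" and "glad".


Word 1: "bread"
Word 2: "glad"
Comparing from end:
  Pos -1: 'd' == 'd'
  Pos -2: 'a' == 'a'
  Pos -3: 'e' != 'l' (stop)
LCS = "ad" (length 2)


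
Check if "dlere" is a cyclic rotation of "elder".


Word: "elder", Candidate: "dlere"
Method: check if candidate is substring of word+word
"elderelder" contains "dlere"? No
Is rotation = No


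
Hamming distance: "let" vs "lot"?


Comparing character by character (same length = 3):
  Pos 0: 'l' vs 'l' =
  Pos 1: 'e' vs 'o' !=
  Pos 2: 't' vs 't' =
Hamming distance = 1


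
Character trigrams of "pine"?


Word: "pine" (length 4)
Number of trigrams = 4 - 3 + 1 = 2
  Position 0: "pin"
  Position 1: "ine"
Trigrams = "pin", "ine"


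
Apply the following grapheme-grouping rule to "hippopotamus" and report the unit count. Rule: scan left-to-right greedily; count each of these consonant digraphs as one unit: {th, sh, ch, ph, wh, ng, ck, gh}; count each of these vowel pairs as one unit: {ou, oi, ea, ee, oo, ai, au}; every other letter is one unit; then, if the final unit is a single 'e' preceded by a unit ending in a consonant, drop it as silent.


Word: "hippopotamus" (12 letters)
Left-to-right scan:
  [1] 'h' (letter)
  [2] 'i' (letter)
  [3] 'p' (letter)
  [4] 'p' (letter)
  [5] 'o' (letter)
  [6] 'p' (letter)
  [7] 'o' (letter)
  [8] 't' (letter)
  [9] 'a' (letter)
  [10] 'm' (letter)
  [11] 'u' (letter)
  [12] 's' (letter)
Units from scan: 12
Sound units = 12 units


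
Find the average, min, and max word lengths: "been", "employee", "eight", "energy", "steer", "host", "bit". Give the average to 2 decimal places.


Lengths: "been"=4, "employee"=8, "eight"=5, "energy"=6, "steer"=5, "host"=4, "bit"=3
Sum = 35, Count = 7
Average = 35/7 = 5.00
= avg=5.00, min=3, max=8


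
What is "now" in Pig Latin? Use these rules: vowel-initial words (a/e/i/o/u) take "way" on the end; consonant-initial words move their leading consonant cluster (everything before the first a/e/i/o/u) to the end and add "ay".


Word: "now"
Starts with consonant(s) → move to end, add 'ay'
Consonant cluster: "n"
Pig Latin = "ownay"


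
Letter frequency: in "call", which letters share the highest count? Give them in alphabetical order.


Word: "call"
Letter counts:
  'a': 1
  'c': 1
  'l': 2
Maximum count = 2
Most frequent = 'l' (2 times each)


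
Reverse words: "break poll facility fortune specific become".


Original: "break poll facility fortune specific become"
Words (1..n): break | poll | facility | fortune | specific | become
Reversed (n..1): become | specific | fortune | facility | poll | break
Result = "become specific fortune facility poll break"


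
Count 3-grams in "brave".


Word: "brave" (length 5)
Number of 3-grams = length - 3 + 1 = 5 - 3 + 1
= 3


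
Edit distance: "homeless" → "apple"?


Word 1: "homeless" (length 8)
Word 2: "apple" (length 5)
One optimal edit sequence (insert/delete/substitute each cost 1):
  1. delete 'h'  (+1)
  2. substitute 'o' -> 'a'  (+1)
  3. substitute 'm' -> 'p'  (+1)
  4. substitute 'e' -> 'p'  (+1)
  5. keep 'l'
  6. keep 'e'
  7. delete 's'  (+1)
  8. delete 's'  (+1)
Total edit operations: 6
Edit distance = 6


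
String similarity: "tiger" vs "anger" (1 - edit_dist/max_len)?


Word 1: "tiger" (length 5)
Word 2: "anger" (length 5)
One optimal edit sequence:
  1. substitute 't' -> 'a'  (+1)
  2. substitute 'i' -> 'n'  (+1)
  3. keep 'g'
  4. keep 'e'
  5. keep 'r'
Edit distance = 2
Max length = max(5, 5) = 5
Similarity = 1 - 2/5
= 0.6000


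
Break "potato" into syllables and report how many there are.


Word: "potato"
Syllable breakdown: po · ta · to
Counting: 3 parts
= 3 syllables
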